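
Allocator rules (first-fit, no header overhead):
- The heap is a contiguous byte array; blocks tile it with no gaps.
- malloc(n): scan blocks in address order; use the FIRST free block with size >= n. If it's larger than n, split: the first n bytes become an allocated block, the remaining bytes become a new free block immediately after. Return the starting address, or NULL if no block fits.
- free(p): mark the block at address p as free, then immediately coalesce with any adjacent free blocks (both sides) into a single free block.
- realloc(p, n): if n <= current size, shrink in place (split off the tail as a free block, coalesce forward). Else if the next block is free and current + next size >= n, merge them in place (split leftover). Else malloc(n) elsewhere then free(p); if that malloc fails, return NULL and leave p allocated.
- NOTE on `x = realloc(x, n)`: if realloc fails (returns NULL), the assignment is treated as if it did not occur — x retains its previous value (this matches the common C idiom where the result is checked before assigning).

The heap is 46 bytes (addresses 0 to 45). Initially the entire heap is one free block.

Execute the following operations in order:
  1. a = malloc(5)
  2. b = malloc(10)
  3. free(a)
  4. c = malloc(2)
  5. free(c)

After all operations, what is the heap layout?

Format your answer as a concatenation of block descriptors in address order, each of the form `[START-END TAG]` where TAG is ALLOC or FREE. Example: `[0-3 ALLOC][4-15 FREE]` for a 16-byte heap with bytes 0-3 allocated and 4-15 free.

Answer: [0-4 FREE][5-14 ALLOC][15-45 FREE]

Derivation:
Op 1: a = malloc(5) -> a = 0; heap: [0-4 ALLOC][5-45 FREE]
Op 2: b = malloc(10) -> b = 5; heap: [0-4 ALLOC][5-14 ALLOC][15-45 FREE]
Op 3: free(a) -> (freed a); heap: [0-4 FREE][5-14 ALLOC][15-45 FREE]
Op 4: c = malloc(2) -> c = 0; heap: [0-1 ALLOC][2-4 FREE][5-14 ALLOC][15-45 FREE]
Op 5: free(c) -> (freed c); heap: [0-4 FREE][5-14 ALLOC][15-45 FREE]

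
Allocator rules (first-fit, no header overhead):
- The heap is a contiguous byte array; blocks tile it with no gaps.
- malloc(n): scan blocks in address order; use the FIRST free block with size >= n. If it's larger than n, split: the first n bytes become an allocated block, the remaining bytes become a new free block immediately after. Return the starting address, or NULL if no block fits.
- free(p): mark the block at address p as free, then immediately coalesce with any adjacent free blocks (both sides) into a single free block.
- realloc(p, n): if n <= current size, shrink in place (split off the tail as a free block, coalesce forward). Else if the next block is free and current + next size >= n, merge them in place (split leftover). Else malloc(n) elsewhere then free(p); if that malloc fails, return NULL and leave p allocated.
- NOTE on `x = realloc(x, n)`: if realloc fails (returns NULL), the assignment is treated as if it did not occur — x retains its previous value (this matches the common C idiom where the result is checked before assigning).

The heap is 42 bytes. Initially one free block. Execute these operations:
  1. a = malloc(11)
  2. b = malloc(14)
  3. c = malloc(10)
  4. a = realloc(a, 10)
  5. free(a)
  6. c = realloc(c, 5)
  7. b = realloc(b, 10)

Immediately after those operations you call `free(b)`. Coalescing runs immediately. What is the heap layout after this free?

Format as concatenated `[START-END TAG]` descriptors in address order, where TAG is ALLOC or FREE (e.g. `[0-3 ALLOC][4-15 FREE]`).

Op 1: a = malloc(11) -> a = 0; heap: [0-10 ALLOC][11-41 FREE]
Op 2: b = malloc(14) -> b = 11; heap: [0-10 ALLOC][11-24 ALLOC][25-41 FREE]
Op 3: c = malloc(10) -> c = 25; heap: [0-10 ALLOC][11-24 ALLOC][25-34 ALLOC][35-41 FREE]
Op 4: a = realloc(a, 10) -> a = 0; heap: [0-9 ALLOC][10-10 FREE][11-24 ALLOC][25-34 ALLOC][35-41 FREE]
Op 5: free(a) -> (freed a); heap: [0-10 FREE][11-24 ALLOC][25-34 ALLOC][35-41 FREE]
Op 6: c = realloc(c, 5) -> c = 25; heap: [0-10 FREE][11-24 ALLOC][25-29 ALLOC][30-41 FREE]
Op 7: b = realloc(b, 10) -> b = 11; heap: [0-10 FREE][11-20 ALLOC][21-24 FREE][25-29 ALLOC][30-41 FREE]
free(b): b = 11 -> block [11-20 ALLOC]; mark free, coalesce with adjacent free neighbors -> [0-24 FREE][25-29 ALLOC][30-41 FREE]

Answer: [0-24 FREE][25-29 ALLOC][30-41 FREE]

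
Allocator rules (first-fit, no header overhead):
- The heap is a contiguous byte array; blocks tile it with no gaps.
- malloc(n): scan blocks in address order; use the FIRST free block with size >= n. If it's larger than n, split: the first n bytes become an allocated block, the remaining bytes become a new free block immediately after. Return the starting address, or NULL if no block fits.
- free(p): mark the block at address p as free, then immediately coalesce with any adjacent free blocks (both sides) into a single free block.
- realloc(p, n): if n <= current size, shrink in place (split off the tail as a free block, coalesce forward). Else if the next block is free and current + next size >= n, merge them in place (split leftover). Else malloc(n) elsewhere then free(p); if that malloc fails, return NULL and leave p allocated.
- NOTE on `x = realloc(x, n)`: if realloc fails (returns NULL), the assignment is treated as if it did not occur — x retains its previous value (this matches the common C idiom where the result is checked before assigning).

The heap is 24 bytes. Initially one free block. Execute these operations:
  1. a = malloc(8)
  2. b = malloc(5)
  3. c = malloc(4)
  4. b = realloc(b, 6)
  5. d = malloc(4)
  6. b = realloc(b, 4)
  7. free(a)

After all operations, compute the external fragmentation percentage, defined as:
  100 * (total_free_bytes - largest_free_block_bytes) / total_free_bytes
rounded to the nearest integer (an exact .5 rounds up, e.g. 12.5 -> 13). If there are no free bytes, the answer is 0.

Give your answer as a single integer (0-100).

Op 1: a = malloc(8) -> a = 0; heap: [0-7 ALLOC][8-23 FREE]
Op 2: b = malloc(5) -> b = 8; heap: [0-7 ALLOC][8-12 ALLOC][13-23 FREE]
Op 3: c = malloc(4) -> c = 13; heap: [0-7 ALLOC][8-12 ALLOC][13-16 ALLOC][17-23 FREE]
Op 4: b = realloc(b, 6) -> b = 17; heap: [0-7 ALLOC][8-12 FREE][13-16 ALLOC][17-22 ALLOC][23-23 FREE]
Op 5: d = malloc(4) -> d = 8; heap: [0-7 ALLOC][8-11 ALLOC][12-12 FREE][13-16 ALLOC][17-22 ALLOC][23-23 FREE]
Op 6: b = realloc(b, 4) -> b = 17; heap: [0-7 ALLOC][8-11 ALLOC][12-12 FREE][13-16 ALLOC][17-20 ALLOC][21-23 FREE]
Op 7: free(a) -> (freed a); heap: [0-7 FREE][8-11 ALLOC][12-12 FREE][13-16 ALLOC][17-20 ALLOC][21-23 FREE]
Free blocks: [8 1 3] total_free=12 largest=8 -> 100*(12-8)/12 = 400/12 ≈ 33.333 -> rounds to 33

Answer: 33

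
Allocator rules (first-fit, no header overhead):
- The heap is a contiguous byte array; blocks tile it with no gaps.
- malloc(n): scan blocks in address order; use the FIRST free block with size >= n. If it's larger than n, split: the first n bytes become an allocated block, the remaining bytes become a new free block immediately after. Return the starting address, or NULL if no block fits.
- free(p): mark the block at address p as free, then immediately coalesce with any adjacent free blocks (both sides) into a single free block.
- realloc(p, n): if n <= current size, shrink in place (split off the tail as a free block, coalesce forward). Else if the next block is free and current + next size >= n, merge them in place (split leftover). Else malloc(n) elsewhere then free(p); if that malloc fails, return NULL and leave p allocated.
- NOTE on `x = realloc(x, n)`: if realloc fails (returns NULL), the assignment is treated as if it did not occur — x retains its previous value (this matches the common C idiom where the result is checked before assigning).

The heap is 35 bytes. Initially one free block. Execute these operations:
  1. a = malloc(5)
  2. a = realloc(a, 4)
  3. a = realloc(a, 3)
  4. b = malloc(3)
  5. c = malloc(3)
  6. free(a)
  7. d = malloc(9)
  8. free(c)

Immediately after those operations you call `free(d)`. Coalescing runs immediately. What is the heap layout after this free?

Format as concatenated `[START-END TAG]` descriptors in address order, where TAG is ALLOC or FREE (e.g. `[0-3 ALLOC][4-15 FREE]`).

Answer: [0-2 FREE][3-5 ALLOC][6-34 FREE]

Derivation:
Op 1: a = malloc(5) -> a = 0; heap: [0-4 ALLOC][5-34 FREE]
Op 2: a = realloc(a, 4) -> a = 0; heap: [0-3 ALLOC][4-34 FREE]
Op 3: a = realloc(a, 3) -> a = 0; heap: [0-2 ALLOC][3-34 FREE]
Op 4: b = malloc(3) -> b = 3; heap: [0-2 ALLOC][3-5 ALLOC][6-34 FREE]
Op 5: c = malloc(3) -> c = 6; heap: [0-2 ALLOC][3-5 ALLOC][6-8 ALLOC][9-34 FREE]
Op 6: free(a) -> (freed a); heap: [0-2 FREE][3-5 ALLOC][6-8 ALLOC][9-34 FREE]
Op 7: d = malloc(9) -> d = 9; heap: [0-2 FREE][3-5 ALLOC][6-8 ALLOC][9-17 ALLOC][18-34 FREE]
Op 8: free(c) -> (freed c); heap: [0-2 FREE][3-5 ALLOC][6-8 FREE][9-17 ALLOC][18-34 FREE]
free(d): d = 9 -> block [9-17 ALLOC]; mark free, coalesce with adjacent free neighbors -> [0-2 FREE][3-5 ALLOC][6-34 FREE]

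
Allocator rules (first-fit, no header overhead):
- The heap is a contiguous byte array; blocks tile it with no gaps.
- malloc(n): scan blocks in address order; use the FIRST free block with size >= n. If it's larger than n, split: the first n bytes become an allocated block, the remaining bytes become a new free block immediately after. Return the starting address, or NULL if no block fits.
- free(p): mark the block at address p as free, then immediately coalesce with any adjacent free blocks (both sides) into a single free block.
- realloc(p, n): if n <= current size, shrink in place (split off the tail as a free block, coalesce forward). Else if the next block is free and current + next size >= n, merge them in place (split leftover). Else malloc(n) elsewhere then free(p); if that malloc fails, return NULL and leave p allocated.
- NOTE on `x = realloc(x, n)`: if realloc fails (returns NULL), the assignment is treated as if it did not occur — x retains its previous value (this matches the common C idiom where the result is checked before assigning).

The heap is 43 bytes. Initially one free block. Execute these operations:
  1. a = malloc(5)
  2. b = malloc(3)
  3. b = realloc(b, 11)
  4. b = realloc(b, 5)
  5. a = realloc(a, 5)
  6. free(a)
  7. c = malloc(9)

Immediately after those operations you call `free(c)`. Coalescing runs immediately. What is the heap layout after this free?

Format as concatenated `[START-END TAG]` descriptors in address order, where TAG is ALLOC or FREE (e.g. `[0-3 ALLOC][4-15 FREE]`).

Answer: [0-4 FREE][5-9 ALLOC][10-42 FREE]

Derivation:
Op 1: a = malloc(5) -> a = 0; heap: [0-4 ALLOC][5-42 FREE]
Op 2: b = malloc(3) -> b = 5; heap: [0-4 ALLOC][5-7 ALLOC][8-42 FREE]
Op 3: b = realloc(b, 11) -> b = 5; heap: [0-4 ALLOC][5-15 ALLOC][16-42 FREE]
Op 4: b = realloc(b, 5) -> b = 5; heap: [0-4 ALLOC][5-9 ALLOC][10-42 FREE]
Op 5: a = realloc(a, 5) -> a = 0; heap: [0-4 ALLOC][5-9 ALLOC][10-42 FREE]
Op 6: free(a) -> (freed a); heap: [0-4 FREE][5-9 ALLOC][10-42 FREE]
Op 7: c = malloc(9) -> c = 10; heap: [0-4 FREE][5-9 ALLOC][10-18 ALLOC][19-42 FREE]
free(c): c = 10 -> block [10-18 ALLOC]; mark free, coalesce with adjacent free neighbors -> [0-4 FREE][5-9 ALLOC][10-42 FREE]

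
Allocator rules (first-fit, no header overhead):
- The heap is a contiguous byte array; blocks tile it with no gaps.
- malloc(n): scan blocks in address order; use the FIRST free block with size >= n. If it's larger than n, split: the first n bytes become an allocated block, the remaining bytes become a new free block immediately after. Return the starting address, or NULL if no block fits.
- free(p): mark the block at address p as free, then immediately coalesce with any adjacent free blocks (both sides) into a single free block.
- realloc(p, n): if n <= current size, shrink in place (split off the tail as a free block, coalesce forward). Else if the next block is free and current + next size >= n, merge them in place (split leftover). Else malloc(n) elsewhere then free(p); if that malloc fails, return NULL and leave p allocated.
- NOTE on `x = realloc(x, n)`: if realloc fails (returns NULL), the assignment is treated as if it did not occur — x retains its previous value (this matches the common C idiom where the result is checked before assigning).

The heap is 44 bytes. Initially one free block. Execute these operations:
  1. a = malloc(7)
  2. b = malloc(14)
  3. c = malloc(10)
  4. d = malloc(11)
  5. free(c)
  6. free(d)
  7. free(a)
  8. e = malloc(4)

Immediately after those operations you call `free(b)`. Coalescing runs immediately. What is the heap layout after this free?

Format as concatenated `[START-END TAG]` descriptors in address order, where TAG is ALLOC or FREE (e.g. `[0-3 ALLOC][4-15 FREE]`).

Op 1: a = malloc(7) -> a = 0; heap: [0-6 ALLOC][7-43 FREE]
Op 2: b = malloc(14) -> b = 7; heap: [0-6 ALLOC][7-20 ALLOC][21-43 FREE]
Op 3: c = malloc(10) -> c = 21; heap: [0-6 ALLOC][7-20 ALLOC][21-30 ALLOC][31-43 FREE]
Op 4: d = malloc(11) -> d = 31; heap: [0-6 ALLOC][7-20 ALLOC][21-30 ALLOC][31-41 ALLOC][42-43 FREE]
Op 5: free(c) -> (freed c); heap: [0-6 ALLOC][7-20 ALLOC][21-30 FREE][31-41 ALLOC][42-43 FREE]
Op 6: free(d) -> (freed d); heap: [0-6 ALLOC][7-20 ALLOC][21-43 FREE]
Op 7: free(a) -> (freed a); heap: [0-6 FREE][7-20 ALLOC][21-43 FREE]
Op 8: e = malloc(4) -> e = 0; heap: [0-3 ALLOC][4-6 FREE][7-20 ALLOC][21-43 FREE]
free(b): b = 7 -> block [7-20 ALLOC]; mark free, coalesce with adjacent free neighbors -> [0-3 ALLOC][4-43 FREE]

Answer: [0-3 ALLOC][4-43 FREE]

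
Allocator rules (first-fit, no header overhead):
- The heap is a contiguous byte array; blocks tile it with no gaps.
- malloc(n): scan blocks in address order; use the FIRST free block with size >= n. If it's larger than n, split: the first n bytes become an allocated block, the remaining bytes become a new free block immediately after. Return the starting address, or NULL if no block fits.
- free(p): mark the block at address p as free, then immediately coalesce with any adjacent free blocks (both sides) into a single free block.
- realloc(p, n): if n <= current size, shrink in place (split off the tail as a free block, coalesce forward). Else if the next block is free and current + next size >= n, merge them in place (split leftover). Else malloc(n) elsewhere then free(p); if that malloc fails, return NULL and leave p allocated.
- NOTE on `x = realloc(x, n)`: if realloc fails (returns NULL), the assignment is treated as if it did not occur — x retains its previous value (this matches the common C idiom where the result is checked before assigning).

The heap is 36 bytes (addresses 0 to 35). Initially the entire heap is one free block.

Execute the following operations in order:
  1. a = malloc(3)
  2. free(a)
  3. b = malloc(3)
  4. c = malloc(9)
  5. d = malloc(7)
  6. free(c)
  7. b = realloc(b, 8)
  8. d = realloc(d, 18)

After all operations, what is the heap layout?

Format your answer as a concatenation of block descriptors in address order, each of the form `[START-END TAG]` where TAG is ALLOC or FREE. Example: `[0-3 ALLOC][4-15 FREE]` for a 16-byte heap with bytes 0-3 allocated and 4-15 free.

Op 1: a = malloc(3) -> a = 0; heap: [0-2 ALLOC][3-35 FREE]
Op 2: free(a) -> (freed a); heap: [0-35 FREE]
Op 3: b = malloc(3) -> b = 0; heap: [0-2 ALLOC][3-35 FREE]
Op 4: c = malloc(9) -> c = 3; heap: [0-2 ALLOC][3-11 ALLOC][12-35 FREE]
Op 5: d = malloc(7) -> d = 12; heap: [0-2 ALLOC][3-11 ALLOC][12-18 ALLOC][19-35 FREE]
Op 6: free(c) -> (freed c); heap: [0-2 ALLOC][3-11 FREE][12-18 ALLOC][19-35 FREE]
Op 7: b = realloc(b, 8) -> b = 0; heap: [0-7 ALLOC][8-11 FREE][12-18 ALLOC][19-35 FREE]
Op 8: d = realloc(d, 18) -> d = 12; heap: [0-7 ALLOC][8-11 FREE][12-29 ALLOC][30-35 FREE]

Answer: [0-7 ALLOC][8-11 FREE][12-29 ALLOC][30-35 FREE]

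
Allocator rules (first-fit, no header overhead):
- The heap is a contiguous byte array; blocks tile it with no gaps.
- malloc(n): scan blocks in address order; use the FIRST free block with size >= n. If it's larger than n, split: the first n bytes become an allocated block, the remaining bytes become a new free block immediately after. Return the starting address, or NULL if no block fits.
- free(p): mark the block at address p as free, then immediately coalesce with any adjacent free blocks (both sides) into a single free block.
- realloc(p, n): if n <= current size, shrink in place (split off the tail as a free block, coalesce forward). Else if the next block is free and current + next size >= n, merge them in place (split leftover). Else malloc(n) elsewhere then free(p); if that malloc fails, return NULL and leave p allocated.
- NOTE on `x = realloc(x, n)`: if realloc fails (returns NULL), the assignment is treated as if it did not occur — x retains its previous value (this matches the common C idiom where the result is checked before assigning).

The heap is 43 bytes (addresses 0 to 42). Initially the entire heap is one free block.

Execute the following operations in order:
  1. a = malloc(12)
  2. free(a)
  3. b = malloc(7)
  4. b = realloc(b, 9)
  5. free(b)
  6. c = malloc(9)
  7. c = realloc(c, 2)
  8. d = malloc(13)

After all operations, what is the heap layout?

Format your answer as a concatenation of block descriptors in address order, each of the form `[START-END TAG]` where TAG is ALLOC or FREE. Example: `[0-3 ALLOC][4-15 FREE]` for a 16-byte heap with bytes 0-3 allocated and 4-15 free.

Op 1: a = malloc(12) -> a = 0; heap: [0-11 ALLOC][12-42 FREE]
Op 2: free(a) -> (freed a); heap: [0-42 FREE]
Op 3: b = malloc(7) -> b = 0; heap: [0-6 ALLOC][7-42 FREE]
Op 4: b = realloc(b, 9) -> b = 0; heap: [0-8 ALLOC][9-42 FREE]
Op 5: free(b) -> (freed b); heap: [0-42 FREE]
Op 6: c = malloc(9) -> c = 0; heap: [0-8 ALLOC][9-42 FREE]
Op 7: c = realloc(c, 2) -> c = 0; heap: [0-1 ALLOC][2-42 FREE]
Op 8: d = malloc(13) -> d = 2; heap: [0-1 ALLOC][2-14 ALLOC][15-42 FREE]

Answer: [0-1 ALLOC][2-14 ALLOC][15-42 FREE]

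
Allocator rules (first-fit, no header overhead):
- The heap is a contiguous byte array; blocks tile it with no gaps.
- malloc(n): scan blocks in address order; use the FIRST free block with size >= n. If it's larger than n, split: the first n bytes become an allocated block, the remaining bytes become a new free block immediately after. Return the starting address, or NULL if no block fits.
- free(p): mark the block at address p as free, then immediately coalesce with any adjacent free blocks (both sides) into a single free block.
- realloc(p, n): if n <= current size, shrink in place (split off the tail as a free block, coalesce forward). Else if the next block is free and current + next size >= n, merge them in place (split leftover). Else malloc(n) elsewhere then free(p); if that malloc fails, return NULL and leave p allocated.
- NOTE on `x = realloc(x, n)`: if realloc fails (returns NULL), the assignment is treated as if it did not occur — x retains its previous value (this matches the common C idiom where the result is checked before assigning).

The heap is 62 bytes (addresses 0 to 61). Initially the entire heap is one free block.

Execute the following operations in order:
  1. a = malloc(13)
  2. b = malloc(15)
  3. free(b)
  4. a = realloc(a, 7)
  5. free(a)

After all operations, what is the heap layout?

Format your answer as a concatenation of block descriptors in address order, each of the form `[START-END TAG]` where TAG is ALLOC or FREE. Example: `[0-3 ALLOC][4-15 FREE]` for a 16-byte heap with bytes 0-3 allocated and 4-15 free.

Op 1: a = malloc(13) -> a = 0; heap: [0-12 ALLOC][13-61 FREE]
Op 2: b = malloc(15) -> b = 13; heap: [0-12 ALLOC][13-27 ALLOC][28-61 FREE]
Op 3: free(b) -> (freed b); heap: [0-12 ALLOC][13-61 FREE]
Op 4: a = realloc(a, 7) -> a = 0; heap: [0-6 ALLOC][7-61 FREE]
Op 5: free(a) -> (freed a); heap: [0-61 FREE]

Answer: [0-61 FREE]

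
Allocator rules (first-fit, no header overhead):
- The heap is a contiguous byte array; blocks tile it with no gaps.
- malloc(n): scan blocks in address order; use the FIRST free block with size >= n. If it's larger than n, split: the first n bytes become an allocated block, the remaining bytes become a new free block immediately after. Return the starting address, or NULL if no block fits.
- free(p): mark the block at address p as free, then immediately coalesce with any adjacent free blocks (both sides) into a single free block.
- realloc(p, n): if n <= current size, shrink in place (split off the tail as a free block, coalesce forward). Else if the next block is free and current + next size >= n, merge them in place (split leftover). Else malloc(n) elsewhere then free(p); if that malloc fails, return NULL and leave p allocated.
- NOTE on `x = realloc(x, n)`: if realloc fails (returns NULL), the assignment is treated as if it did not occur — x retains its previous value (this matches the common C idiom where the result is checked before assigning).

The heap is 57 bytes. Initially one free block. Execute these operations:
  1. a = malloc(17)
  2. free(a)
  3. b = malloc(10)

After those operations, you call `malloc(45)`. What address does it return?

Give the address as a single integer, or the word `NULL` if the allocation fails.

Op 1: a = malloc(17) -> a = 0; heap: [0-16 ALLOC][17-56 FREE]
Op 2: free(a) -> (freed a); heap: [0-56 FREE]
Op 3: b = malloc(10) -> b = 0; heap: [0-9 ALLOC][10-56 FREE]
malloc(45): first-fit scan over [0-9 ALLOC][10-56 FREE] -> 10

Answer: 10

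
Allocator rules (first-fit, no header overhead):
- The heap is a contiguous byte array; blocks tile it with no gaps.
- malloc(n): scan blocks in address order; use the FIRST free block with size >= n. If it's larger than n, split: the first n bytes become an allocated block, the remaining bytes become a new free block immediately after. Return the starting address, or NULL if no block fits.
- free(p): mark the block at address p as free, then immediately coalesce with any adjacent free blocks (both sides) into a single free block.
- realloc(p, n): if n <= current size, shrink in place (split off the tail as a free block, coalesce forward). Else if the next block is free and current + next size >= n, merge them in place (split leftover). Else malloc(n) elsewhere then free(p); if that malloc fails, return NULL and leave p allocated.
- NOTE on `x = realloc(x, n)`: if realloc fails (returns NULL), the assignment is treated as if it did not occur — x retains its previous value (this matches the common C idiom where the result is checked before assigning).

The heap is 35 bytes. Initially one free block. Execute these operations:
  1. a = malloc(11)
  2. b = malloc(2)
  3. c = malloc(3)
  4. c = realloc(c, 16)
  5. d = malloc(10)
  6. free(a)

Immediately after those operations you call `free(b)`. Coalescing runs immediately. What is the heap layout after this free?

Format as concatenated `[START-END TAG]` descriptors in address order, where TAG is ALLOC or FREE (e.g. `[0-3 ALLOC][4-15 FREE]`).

Answer: [0-12 FREE][13-28 ALLOC][29-34 FREE]

Derivation:
Op 1: a = malloc(11) -> a = 0; heap: [0-10 ALLOC][11-34 FREE]
Op 2: b = malloc(2) -> b = 11; heap: [0-10 ALLOC][11-12 ALLOC][13-34 FREE]
Op 3: c = malloc(3) -> c = 13; heap: [0-10 ALLOC][11-12 ALLOC][13-15 ALLOC][16-34 FREE]
Op 4: c = realloc(c, 16) -> c = 13; heap: [0-10 ALLOC][11-12 ALLOC][13-28 ALLOC][29-34 FREE]
Op 5: d = malloc(10) -> d = NULL; heap: [0-10 ALLOC][11-12 ALLOC][13-28 ALLOC][29-34 FREE]
Op 6: free(a) -> (freed a); heap: [0-10 FREE][11-12 ALLOC][13-28 ALLOC][29-34 FREE]
free(b): b = 11 -> block [11-12 ALLOC]; mark free, coalesce with adjacent free neighbors -> [0-12 FREE][13-28 ALLOC][29-34 FREE]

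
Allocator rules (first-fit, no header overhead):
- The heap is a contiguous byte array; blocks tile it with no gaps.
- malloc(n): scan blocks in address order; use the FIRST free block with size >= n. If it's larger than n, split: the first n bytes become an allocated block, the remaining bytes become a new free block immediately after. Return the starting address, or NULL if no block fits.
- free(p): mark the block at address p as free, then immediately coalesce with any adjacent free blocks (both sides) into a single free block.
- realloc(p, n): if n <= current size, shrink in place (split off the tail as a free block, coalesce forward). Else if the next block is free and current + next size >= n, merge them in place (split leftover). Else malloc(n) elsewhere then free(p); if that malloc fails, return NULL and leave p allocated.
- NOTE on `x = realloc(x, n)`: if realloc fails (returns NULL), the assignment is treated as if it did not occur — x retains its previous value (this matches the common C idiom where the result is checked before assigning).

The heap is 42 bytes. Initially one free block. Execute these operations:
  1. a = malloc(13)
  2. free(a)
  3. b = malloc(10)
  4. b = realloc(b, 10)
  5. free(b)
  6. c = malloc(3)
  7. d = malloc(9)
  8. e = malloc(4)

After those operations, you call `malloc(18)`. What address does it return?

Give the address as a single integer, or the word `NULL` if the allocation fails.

Op 1: a = malloc(13) -> a = 0; heap: [0-12 ALLOC][13-41 FREE]
Op 2: free(a) -> (freed a); heap: [0-41 FREE]
Op 3: b = malloc(10) -> b = 0; heap: [0-9 ALLOC][10-41 FREE]
Op 4: b = realloc(b, 10) -> b = 0; heap: [0-9 ALLOC][10-41 FREE]
Op 5: free(b) -> (freed b); heap: [0-41 FREE]
Op 6: c = malloc(3) -> c = 0; heap: [0-2 ALLOC][3-41 FREE]
Op 7: d = malloc(9) -> d = 3; heap: [0-2 ALLOC][3-11 ALLOC][12-41 FREE]
Op 8: e = malloc(4) -> e = 12; heap: [0-2 ALLOC][3-11 ALLOC][12-15 ALLOC][16-41 FREE]
malloc(18): first-fit scan over [0-2 ALLOC][3-11 ALLOC][12-15 ALLOC][16-41 FREE] -> 16

Answer: 16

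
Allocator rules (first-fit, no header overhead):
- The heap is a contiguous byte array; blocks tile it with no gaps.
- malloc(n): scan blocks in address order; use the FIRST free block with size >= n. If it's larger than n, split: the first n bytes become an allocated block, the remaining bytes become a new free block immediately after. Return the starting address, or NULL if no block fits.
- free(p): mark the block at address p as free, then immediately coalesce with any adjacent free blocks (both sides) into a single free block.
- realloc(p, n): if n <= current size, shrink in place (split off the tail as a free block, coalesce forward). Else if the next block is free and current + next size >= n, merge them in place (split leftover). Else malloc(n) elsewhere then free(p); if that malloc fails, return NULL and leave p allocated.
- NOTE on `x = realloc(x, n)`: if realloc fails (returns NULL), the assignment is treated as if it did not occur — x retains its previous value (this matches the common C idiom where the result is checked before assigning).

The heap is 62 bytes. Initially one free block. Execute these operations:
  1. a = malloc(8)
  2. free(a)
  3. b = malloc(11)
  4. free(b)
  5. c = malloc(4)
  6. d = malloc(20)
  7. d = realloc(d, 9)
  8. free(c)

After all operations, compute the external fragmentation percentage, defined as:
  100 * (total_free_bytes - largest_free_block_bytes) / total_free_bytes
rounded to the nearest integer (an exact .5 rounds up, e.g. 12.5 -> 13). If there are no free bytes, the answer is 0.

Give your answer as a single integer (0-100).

Op 1: a = malloc(8) -> a = 0; heap: [0-7 ALLOC][8-61 FREE]
Op 2: free(a) -> (freed a); heap: [0-61 FREE]
Op 3: b = malloc(11) -> b = 0; heap: [0-10 ALLOC][11-61 FREE]
Op 4: free(b) -> (freed b); heap: [0-61 FREE]
Op 5: c = malloc(4) -> c = 0; heap: [0-3 ALLOC][4-61 FREE]
Op 6: d = malloc(20) -> d = 4; heap: [0-3 ALLOC][4-23 ALLOC][24-61 FREE]
Op 7: d = realloc(d, 9) -> d = 4; heap: [0-3 ALLOC][4-12 ALLOC][13-61 FREE]
Op 8: free(c) -> (freed c); heap: [0-3 FREE][4-12 ALLOC][13-61 FREE]
Free blocks: [4 49] total_free=53 largest=49 -> 100*(53-49)/53 = 400/53 ≈ 7.547 -> rounds to 8

Answer: 8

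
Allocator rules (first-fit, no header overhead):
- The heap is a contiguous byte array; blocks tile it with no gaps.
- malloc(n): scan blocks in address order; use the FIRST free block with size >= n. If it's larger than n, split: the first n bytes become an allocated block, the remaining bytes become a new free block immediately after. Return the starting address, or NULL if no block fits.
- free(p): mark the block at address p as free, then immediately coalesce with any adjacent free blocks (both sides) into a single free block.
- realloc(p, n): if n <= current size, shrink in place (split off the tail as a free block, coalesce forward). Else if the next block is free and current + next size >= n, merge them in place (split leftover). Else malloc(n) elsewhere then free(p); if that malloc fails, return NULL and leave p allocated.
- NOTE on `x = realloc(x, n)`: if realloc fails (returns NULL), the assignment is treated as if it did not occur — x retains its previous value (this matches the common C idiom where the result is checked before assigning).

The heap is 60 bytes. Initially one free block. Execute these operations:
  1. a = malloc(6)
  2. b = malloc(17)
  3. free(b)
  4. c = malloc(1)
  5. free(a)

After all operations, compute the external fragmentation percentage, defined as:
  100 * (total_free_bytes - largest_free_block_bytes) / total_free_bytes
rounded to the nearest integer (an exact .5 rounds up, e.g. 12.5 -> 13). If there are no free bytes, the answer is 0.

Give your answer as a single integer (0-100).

Op 1: a = malloc(6) -> a = 0; heap: [0-5 ALLOC][6-59 FREE]
Op 2: b = malloc(17) -> b = 6; heap: [0-5 ALLOC][6-22 ALLOC][23-59 FREE]
Op 3: free(b) -> (freed b); heap: [0-5 ALLOC][6-59 FREE]
Op 4: c = malloc(1) -> c = 6; heap: [0-5 ALLOC][6-6 ALLOC][7-59 FREE]
Op 5: free(a) -> (freed a); heap: [0-5 FREE][6-6 ALLOC][7-59 FREE]
Free blocks: [6 53] total_free=59 largest=53 -> 100*(59-53)/59 = 600/59 ≈ 10.169 -> rounds to 10

Answer: 10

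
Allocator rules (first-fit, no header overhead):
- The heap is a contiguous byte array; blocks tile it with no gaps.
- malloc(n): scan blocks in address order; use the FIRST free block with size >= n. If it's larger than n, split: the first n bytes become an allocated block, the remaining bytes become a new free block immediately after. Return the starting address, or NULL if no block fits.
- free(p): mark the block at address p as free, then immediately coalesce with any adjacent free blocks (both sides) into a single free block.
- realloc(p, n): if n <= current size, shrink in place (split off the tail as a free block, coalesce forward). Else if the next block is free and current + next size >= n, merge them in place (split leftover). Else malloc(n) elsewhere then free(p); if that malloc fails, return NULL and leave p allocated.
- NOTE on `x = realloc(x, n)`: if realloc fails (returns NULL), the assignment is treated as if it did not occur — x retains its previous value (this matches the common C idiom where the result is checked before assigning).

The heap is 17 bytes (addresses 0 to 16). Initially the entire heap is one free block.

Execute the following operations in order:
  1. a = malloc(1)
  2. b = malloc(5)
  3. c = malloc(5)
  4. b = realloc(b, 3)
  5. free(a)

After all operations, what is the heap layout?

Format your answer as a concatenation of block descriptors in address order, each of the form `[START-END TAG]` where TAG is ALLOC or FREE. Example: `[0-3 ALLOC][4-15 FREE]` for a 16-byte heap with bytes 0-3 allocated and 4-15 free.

Op 1: a = malloc(1) -> a = 0; heap: [0-0 ALLOC][1-16 FREE]
Op 2: b = malloc(5) -> b = 1; heap: [0-0 ALLOC][1-5 ALLOC][6-16 FREE]
Op 3: c = malloc(5) -> c = 6; heap: [0-0 ALLOC][1-5 ALLOC][6-10 ALLOC][11-16 FREE]
Op 4: b = realloc(b, 3) -> b = 1; heap: [0-0 ALLOC][1-3 ALLOC][4-5 FREE][6-10 ALLOC][11-16 FREE]
Op 5: free(a) -> (freed a); heap: [0-0 FREE][1-3 ALLOC][4-5 FREE][6-10 ALLOC][11-16 FREE]

Answer: [0-0 FREE][1-3 ALLOC][4-5 FREE][6-10 ALLOC][11-16 FREE]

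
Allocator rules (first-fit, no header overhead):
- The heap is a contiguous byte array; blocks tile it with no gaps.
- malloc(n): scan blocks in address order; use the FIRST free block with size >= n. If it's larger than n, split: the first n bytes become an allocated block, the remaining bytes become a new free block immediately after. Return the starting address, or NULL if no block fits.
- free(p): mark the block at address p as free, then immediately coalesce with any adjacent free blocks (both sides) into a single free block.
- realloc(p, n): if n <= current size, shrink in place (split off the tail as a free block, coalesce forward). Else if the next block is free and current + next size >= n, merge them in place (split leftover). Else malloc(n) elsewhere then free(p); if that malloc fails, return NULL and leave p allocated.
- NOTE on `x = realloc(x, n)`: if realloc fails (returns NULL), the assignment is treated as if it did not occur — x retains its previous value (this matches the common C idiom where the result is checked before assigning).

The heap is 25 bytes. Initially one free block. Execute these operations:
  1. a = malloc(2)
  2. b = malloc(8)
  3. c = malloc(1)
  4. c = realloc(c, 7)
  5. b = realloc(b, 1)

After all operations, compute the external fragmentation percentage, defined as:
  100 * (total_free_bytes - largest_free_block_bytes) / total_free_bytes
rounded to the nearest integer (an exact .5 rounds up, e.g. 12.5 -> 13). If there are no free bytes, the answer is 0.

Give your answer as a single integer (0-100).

Op 1: a = malloc(2) -> a = 0; heap: [0-1 ALLOC][2-24 FREE]
Op 2: b = malloc(8) -> b = 2; heap: [0-1 ALLOC][2-9 ALLOC][10-24 FREE]
Op 3: c = malloc(1) -> c = 10; heap: [0-1 ALLOC][2-9 ALLOC][10-10 ALLOC][11-24 FREE]
Op 4: c = realloc(c, 7) -> c = 10; heap: [0-1 ALLOC][2-9 ALLOC][10-16 ALLOC][17-24 FREE]
Op 5: b = realloc(b, 1) -> b = 2; heap: [0-1 ALLOC][2-2 ALLOC][3-9 FREE][10-16 ALLOC][17-24 FREE]
Free blocks: [7 8] total_free=15 largest=8 -> 100*(15-8)/15 = 700/15 ≈ 46.667 -> rounds to 47

Answer: 47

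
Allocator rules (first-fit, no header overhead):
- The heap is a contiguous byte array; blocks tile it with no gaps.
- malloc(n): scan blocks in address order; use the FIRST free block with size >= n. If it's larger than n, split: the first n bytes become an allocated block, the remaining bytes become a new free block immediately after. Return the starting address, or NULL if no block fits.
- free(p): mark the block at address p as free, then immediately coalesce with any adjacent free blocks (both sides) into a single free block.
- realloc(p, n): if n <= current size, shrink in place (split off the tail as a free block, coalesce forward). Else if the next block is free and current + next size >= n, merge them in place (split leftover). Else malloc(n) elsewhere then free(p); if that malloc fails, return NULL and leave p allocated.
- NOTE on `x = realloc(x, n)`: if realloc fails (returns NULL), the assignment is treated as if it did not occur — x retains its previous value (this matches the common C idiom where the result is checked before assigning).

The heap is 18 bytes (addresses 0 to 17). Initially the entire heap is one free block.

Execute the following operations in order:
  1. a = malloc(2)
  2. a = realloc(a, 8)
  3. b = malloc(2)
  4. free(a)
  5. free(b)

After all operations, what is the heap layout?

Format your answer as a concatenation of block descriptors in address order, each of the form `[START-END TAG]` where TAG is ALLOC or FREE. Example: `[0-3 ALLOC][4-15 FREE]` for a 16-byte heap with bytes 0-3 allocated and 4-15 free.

Op 1: a = malloc(2) -> a = 0; heap: [0-1 ALLOC][2-17 FREE]
Op 2: a = realloc(a, 8) -> a = 0; heap: [0-7 ALLOC][8-17 FREE]
Op 3: b = malloc(2) -> b = 8; heap: [0-7 ALLOC][8-9 ALLOC][10-17 FREE]
Op 4: free(a) -> (freed a); heap: [0-7 FREE][8-9 ALLOC][10-17 FREE]
Op 5: free(b) -> (freed b); heap: [0-17 FREE]

Answer: [0-17 FREE]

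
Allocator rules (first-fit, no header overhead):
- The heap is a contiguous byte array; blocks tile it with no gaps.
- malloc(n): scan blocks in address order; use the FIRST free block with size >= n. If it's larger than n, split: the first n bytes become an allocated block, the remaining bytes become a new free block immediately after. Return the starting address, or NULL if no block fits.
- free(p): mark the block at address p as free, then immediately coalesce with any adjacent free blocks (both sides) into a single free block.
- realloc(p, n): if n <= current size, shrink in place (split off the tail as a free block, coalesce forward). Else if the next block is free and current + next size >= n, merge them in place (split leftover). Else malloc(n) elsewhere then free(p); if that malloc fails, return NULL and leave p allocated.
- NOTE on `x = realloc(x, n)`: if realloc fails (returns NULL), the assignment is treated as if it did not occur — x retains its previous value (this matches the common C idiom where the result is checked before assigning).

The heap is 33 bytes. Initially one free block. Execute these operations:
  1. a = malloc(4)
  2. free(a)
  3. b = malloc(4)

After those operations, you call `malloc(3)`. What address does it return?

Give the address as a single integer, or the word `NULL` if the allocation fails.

Op 1: a = malloc(4) -> a = 0; heap: [0-3 ALLOC][4-32 FREE]
Op 2: free(a) -> (freed a); heap: [0-32 FREE]
Op 3: b = malloc(4) -> b = 0; heap: [0-3 ALLOC][4-32 FREE]
malloc(3): first-fit scan over [0-3 ALLOC][4-32 FREE] -> 4

Answer: 4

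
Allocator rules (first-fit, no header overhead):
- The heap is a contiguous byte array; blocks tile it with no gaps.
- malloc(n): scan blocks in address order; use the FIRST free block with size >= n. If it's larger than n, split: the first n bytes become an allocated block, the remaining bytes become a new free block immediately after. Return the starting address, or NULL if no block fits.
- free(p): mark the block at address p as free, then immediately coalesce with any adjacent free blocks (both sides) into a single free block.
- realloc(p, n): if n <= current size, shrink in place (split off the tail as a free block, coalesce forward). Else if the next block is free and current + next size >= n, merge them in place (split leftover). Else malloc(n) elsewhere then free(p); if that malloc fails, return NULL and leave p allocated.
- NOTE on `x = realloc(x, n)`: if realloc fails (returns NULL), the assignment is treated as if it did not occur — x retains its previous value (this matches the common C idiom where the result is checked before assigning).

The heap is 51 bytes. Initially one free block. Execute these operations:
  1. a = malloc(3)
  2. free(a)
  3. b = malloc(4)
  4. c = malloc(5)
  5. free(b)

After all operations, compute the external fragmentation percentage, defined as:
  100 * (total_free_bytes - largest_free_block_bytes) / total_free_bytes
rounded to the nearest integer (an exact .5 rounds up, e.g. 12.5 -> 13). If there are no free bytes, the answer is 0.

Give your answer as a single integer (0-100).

Op 1: a = malloc(3) -> a = 0; heap: [0-2 ALLOC][3-50 FREE]
Op 2: free(a) -> (freed a); heap: [0-50 FREE]
Op 3: b = malloc(4) -> b = 0; heap: [0-3 ALLOC][4-50 FREE]
Op 4: c = malloc(5) -> c = 4; heap: [0-3 ALLOC][4-8 ALLOC][9-50 FREE]
Op 5: free(b) -> (freed b); heap: [0-3 FREE][4-8 ALLOC][9-50 FREE]
Free blocks: [4 42] total_free=46 largest=42 -> 100*(46-42)/46 = 400/46 ≈ 8.696 -> rounds to 9

Answer: 9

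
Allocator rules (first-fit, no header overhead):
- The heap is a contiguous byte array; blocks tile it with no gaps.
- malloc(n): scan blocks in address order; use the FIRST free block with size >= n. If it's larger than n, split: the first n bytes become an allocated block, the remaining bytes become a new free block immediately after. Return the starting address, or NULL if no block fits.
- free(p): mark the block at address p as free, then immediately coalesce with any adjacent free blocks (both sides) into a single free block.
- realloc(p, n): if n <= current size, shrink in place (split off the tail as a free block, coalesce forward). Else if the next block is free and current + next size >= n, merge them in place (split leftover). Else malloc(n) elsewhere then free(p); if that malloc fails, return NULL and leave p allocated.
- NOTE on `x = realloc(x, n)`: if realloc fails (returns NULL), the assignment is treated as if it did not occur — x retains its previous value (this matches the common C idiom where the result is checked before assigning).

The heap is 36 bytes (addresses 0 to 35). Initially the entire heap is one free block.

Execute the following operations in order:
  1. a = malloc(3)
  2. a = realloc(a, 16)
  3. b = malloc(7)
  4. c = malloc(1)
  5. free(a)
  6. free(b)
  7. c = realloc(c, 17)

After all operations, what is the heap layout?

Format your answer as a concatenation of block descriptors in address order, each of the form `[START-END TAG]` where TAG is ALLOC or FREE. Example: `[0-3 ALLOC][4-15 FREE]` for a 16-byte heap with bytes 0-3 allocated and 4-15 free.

Op 1: a = malloc(3) -> a = 0; heap: [0-2 ALLOC][3-35 FREE]
Op 2: a = realloc(a, 16) -> a = 0; heap: [0-15 ALLOC][16-35 FREE]
Op 3: b = malloc(7) -> b = 16; heap: [0-15 ALLOC][16-22 ALLOC][23-35 FREE]
Op 4: c = malloc(1) -> c = 23; heap: [0-15 ALLOC][16-22 ALLOC][23-23 ALLOC][24-35 FREE]
Op 5: free(a) -> (freed a); heap: [0-15 FREE][16-22 ALLOC][23-23 ALLOC][24-35 FREE]
Op 6: free(b) -> (freed b); heap: [0-22 FREE][23-23 ALLOC][24-35 FREE]
Op 7: c = realloc(c, 17) -> c = 0; heap: [0-16 ALLOC][17-35 FREE]

Answer: [0-16 ALLOC][17-35 FREE]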